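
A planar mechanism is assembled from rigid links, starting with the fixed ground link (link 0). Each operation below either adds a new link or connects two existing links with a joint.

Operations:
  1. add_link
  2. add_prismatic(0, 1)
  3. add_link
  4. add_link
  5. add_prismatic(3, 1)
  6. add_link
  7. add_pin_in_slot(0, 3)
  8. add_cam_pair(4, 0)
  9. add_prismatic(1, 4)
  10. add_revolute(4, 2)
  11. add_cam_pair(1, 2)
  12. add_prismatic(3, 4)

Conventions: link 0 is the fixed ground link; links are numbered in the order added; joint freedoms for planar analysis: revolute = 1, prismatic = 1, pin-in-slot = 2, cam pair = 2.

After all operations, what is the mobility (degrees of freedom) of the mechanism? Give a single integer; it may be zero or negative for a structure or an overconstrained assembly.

link 0 = ground. State L|J1|J2 = 1|0|0
+link1  2|0|0
P(0,1) f=1→J1  2|1|0
+link2  3|1|0
+link3  4|1|0
P(3,1) f=1→J1  4|2|0
+link4  5|2|0
PS(0,3) f=2→J2  5|2|1
C(4,0) f=2→J2  5|2|2
P(1,4) f=1→J1  5|3|2
R(4,2) f=1→J1  5|4|2
C(1,2) f=2→J2  5|4|3
P(3,4) f=1→J1  5|5|3
M = 3(5−1)−2·5−3 = 12−10−3 = -1

M = -1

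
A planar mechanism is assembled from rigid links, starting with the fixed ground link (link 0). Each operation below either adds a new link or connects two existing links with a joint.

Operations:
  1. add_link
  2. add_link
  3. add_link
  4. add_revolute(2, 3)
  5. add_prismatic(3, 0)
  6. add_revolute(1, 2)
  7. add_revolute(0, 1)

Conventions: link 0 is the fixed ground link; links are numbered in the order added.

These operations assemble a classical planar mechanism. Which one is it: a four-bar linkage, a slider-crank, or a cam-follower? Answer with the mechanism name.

links: 4 (incl. ground); joints: 3 revolute, 1 prismatic, 0 higher (cam) pair, forming one closed loop
4 links, 3 revolutes + 1 prismatic in one loop → slider-crank

slider-crank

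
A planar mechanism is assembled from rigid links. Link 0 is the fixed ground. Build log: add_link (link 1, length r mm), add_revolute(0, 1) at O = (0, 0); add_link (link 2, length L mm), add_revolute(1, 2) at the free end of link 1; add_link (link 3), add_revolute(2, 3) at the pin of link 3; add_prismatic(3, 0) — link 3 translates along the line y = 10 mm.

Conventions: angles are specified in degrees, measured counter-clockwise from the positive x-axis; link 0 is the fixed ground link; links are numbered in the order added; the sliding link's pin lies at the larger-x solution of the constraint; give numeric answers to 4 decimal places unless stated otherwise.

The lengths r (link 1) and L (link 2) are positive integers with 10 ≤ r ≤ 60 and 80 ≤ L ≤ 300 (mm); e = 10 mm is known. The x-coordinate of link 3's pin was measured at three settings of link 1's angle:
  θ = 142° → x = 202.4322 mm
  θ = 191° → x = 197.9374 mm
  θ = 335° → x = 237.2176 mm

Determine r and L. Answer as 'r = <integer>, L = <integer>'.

constraint per measurement: (x − r cos θ)² + (r sin θ − e)² = L²
subtracting the θ₁ and θ₂ equations cancels the r² and L² terms:
r = (x₁² − x₂²) / (2[(x₁cos θ₁ + e sin θ₁) − (x₂cos θ₂ + e sin θ₂)]) = 21.0002 → r = 21
L² = (x₁ − r cos θ₁)² + (r sin θ₁ − e)² = 47961.0053 → L = 219.0000 → L = 219
check at θ₃=335°: x = 237.2176 (printed 237.2176) ✓

r = 21, L = 219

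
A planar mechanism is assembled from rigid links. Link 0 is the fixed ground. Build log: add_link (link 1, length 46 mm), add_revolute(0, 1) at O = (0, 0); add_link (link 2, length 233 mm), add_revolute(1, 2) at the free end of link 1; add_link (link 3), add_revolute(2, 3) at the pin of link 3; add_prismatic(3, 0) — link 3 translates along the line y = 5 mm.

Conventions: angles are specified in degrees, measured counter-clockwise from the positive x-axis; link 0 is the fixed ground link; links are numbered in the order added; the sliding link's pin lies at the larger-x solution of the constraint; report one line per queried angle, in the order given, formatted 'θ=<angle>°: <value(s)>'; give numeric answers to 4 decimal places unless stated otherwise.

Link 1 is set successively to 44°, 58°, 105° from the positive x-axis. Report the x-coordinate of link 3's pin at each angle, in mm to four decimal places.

geometry: r = 46 mm, L = 233 mm, e = 5 mm
θ=44°: crank pin P = (r cos θ, r sin θ) = (33.089631, 31.954285)
θ=44°: h = r sin θ − e = 31.954285 − 5 = 26.954285
θ=44°: x = r cos θ + √(L² − h²) = 33.089631 + 231.435664 = 264.525295
θ=58°: crank pin P = (r cos θ, r sin θ) = (24.376286, 39.010212)
θ=58°: h = r sin θ − e = 39.010212 − 5 = 34.010212
θ=58°: x = r cos θ + √(L² − h²) = 24.376286 + 230.504459 = 254.880745
θ=105°: crank pin P = (r cos θ, r sin θ) = (-11.905676, 44.432588)
θ=105°: h = r sin θ − e = 44.432588 − 5 = 39.432588
θ=105°: x = r cos θ + √(L² − h²) = -11.905676 + 229.639001 = 217.733325

θ=44°: 264.5253
θ=58°: 254.8807
θ=105°: 217.7333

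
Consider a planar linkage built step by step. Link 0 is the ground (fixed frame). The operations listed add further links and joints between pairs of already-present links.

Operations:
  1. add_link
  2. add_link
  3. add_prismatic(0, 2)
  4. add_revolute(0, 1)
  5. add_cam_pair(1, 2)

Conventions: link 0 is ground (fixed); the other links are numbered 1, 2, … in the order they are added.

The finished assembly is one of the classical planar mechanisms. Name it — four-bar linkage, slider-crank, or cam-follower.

links: 3 (incl. ground); joints: 1 revolute, 1 prismatic, 1 higher (cam) pair, forming one closed loop
3 links, revolute + prismatic + higher pair in one loop → cam-follower

cam-follower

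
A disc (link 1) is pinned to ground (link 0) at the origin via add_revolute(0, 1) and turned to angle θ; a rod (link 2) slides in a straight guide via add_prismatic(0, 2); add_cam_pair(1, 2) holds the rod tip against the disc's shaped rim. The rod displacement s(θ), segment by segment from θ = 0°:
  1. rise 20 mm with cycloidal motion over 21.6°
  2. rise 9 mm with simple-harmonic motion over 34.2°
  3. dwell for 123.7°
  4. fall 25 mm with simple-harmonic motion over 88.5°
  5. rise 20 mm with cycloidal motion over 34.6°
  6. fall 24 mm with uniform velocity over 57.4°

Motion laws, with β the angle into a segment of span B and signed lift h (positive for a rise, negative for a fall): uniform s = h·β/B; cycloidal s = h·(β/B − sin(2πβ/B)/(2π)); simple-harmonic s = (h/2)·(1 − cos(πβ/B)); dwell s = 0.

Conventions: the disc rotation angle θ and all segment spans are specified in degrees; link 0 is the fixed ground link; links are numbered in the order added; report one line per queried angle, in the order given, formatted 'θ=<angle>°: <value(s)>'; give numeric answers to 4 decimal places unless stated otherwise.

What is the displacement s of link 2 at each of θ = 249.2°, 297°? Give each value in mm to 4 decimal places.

segment 1 (0° to 21.6°, cycloidal, h = 20) is passed completely: s = 0.0000 + (20) = 20.0000
segment 2 (21.6° to 55.8°, simple-harmonic, h = 9) is passed completely: s = 20.0000 + (9) = 29.0000
segment 3 (55.8° to 179.5°, dwell): s unchanged at 29.0000
θ = 249.2° falls in segment 4 (179.5° to 268°, simple-harmonic, h = -25): β = 249.2 − 179.5 = 69.7°, B = 88.5°; Δs = -25/2·(1 − cos(π·0.7876)) = -22.3182; s = 29.0000 − 22.3182 = 6.6818
segment 4 (179.5° to 268°, simple-harmonic, h = -25) is passed completely: s = 29.0000 + (-25) = 4.0000
θ = 297° falls in segment 5 (268° to 302.6°, cycloidal, h = 20): β = 297 − 268 = 29°, B = 34.6°; Δs = 20·(0.8382 − sin(2π·0.8382)/(2π)) = 19.4702; s = 4.0000 + 19.4702 = 23.4702

θ=249.2°: 6.6818
θ=297°: 23.4702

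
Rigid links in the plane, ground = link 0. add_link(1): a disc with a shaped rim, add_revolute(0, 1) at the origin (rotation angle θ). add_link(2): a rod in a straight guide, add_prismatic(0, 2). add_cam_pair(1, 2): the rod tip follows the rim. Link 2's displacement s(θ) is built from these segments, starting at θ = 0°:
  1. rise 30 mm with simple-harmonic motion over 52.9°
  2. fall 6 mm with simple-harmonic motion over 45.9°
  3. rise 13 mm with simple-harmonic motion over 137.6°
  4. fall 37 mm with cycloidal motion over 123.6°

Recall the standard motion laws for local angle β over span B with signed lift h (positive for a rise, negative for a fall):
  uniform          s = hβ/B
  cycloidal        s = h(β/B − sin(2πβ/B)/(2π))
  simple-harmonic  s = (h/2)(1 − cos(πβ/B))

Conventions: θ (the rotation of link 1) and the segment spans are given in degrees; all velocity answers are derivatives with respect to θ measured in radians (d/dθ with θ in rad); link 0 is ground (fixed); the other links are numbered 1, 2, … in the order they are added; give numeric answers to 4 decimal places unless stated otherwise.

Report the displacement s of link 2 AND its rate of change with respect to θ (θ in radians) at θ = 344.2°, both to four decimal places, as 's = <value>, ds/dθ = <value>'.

segment 1 (0° to 52.9°, simple-harmonic, h = 30) is passed completely: s = 0.0000 + (30) = 30.0000
segment 2 (52.9° to 98.8°, simple-harmonic, h = -6) is passed completely: s = 30.0000 + (-6) = 24.0000
segment 3 (98.8° to 236.4°, simple-harmonic, h = 13) is passed completely: s = 24.0000 + (13) = 37.0000
θ = 344.2° falls in segment 4 (236.4° to 360°, cycloidal, h = -37): β = 344.2 − 236.4 = 107.8°, B = 123.6°; Δs = -37·(0.8722 − sin(2π·0.8722)/(2π)) = -36.5076; s = 37.0000 − 36.5076 = 0.4924
velocity in seg [236.4°–360°] (cycloidal), θ in radians: β = 107.8° = 1.8815 rad, B = 123.6° = 2.1572 rad; ds/dθ = (h/B)(1 − cos(2πβ/B)) = ((-37)/2.1572)(1 − cos(2π·0.8722)) = -5.241294 mm/rad

s = 0.4924, ds/dθ = -5.2413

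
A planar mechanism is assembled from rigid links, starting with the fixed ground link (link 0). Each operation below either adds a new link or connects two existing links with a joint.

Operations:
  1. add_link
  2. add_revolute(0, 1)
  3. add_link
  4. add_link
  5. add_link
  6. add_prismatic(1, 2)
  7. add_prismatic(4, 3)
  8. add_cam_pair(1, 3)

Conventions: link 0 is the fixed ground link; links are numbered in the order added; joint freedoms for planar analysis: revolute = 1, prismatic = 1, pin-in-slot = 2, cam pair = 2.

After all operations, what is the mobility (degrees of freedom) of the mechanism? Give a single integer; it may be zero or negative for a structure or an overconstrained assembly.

link 0 = ground. State L|J1|J2 = 1|0|0
+link1  2|0|0
R(0,1) f=1→J1  2|1|0
+link2  3|1|0
+link3  4|1|0
+link4  5|1|0
P(1,2) f=1→J1  5|2|0
P(4,3) f=1→J1  5|3|0
C(1,3) f=2→J2  5|3|1
M = 3(5−1)−2·3−1 = 12−6−1 = 5

M = 5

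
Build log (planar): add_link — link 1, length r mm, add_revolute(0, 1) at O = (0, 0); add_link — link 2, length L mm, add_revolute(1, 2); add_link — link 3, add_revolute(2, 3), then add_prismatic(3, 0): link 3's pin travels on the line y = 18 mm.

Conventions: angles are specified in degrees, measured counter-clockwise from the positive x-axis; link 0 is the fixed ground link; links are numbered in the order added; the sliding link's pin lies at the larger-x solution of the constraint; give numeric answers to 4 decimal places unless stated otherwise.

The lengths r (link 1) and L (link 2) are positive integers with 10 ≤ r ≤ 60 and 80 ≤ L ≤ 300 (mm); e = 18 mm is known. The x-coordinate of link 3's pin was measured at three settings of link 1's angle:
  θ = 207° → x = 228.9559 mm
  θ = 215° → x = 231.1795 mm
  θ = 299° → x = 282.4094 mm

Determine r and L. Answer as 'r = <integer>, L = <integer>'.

constraint per measurement: (x − r cos θ)² + (r sin θ − e)² = L²
subtracting the θ₁ and θ₂ equations cancels the r² and L² terms:
r = (x₁² − x₂²) / (2[(x₁cos θ₁ + e sin θ₁) − (x₂cos θ₂ + e sin θ₂)]) = 41.0001 → r = 41
L² = (x₁ − r cos θ₁)² + (r sin θ₁ − e)² = 71823.9926 → L = 268.0000 → L = 268
check at θ₃=299°: x = 282.4094 (printed 282.4094) ✓

r = 41, L = 268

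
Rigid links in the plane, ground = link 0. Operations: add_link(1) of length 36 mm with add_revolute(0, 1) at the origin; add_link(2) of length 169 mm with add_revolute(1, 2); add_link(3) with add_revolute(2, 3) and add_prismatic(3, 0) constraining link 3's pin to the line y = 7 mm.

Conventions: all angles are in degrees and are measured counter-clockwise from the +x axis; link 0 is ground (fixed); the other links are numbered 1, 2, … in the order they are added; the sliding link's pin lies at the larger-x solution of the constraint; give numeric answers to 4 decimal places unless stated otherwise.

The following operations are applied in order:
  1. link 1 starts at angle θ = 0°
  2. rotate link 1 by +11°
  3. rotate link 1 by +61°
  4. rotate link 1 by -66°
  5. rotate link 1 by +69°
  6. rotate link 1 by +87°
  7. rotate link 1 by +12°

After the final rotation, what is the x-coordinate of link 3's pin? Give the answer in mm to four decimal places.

geometry: r = 36 mm, L = 169 mm, e = 7 mm; θ starts at 0°
rotate link 1 by +11°: θ ← 0° +11° = 11°
rotate link 1 by +61°: θ ← 11° +61° = 72°
rotate link 1 by -66°: θ ← 72° -66° = 6°
rotate link 1 by +69°: θ ← 6° +69° = 75°
rotate link 1 by +87°: θ ← 75° +87° = 162°
rotate link 1 by +12°: θ ← 162° +12° = 174°
crank pin P = (r cos θ, r sin θ) = (-35.802788, 3.763025)
h = r sin θ − e = 3.763025 − 7 = -3.236975
x = r cos θ + √(L² − h²) = -35.802788 + 168.968997 = 133.166209

133.1662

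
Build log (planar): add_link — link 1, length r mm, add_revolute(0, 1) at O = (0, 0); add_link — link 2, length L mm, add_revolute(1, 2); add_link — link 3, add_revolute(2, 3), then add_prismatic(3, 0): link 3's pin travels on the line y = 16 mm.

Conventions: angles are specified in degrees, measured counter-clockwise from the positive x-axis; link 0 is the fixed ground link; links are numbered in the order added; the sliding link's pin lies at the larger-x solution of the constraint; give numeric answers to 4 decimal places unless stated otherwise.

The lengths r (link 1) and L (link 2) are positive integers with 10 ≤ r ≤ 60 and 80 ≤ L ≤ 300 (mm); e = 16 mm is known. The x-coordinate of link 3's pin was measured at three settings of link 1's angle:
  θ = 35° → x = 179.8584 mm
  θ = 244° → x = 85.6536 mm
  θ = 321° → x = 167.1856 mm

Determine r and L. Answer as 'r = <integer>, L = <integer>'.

constraint per measurement: (x − r cos θ)² + (r sin θ − e)² = L²
subtracting the θ₁ and θ₂ equations cancels the r² and L² terms:
r = (x₁² − x₂²) / (2[(x₁cos θ₁ + e sin θ₁) − (x₂cos θ₂ + e sin θ₂)]) = 60.0000 → r = 60
L² = (x₁ − r cos θ₁)² + (r sin θ₁ − e)² = 17424.0122 → L = 132.0000 → L = 132
check at θ₃=321°: x = 167.1856 (printed 167.1856) ✓

r = 60, L = 132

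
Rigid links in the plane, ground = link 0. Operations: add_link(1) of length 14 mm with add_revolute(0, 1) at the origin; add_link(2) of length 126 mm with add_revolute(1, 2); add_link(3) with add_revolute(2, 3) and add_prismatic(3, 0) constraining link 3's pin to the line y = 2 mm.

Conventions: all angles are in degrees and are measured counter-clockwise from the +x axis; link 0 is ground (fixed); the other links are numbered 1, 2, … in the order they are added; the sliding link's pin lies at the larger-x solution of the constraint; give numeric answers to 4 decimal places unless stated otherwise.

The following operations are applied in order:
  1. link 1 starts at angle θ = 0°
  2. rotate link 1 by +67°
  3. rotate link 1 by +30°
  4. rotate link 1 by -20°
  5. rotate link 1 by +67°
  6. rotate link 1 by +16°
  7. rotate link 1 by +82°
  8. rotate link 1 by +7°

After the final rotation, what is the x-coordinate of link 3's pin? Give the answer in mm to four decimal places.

geometry: r = 14 mm, L = 126 mm, e = 2 mm; θ starts at 0°
rotate link 1 by +67°: θ ← 0° +67° = 67°
rotate link 1 by +30°: θ ← 67° +30° = 97°
rotate link 1 by -20°: θ ← 97° -20° = 77°
rotate link 1 by +67°: θ ← 77° +67° = 144°
rotate link 1 by +16°: θ ← 144° +16° = 160°
rotate link 1 by +82°: θ ← 160° +82° = 242°
rotate link 1 by +7°: θ ← 242° +7° = 249°
crank pin P = (r cos θ, r sin θ) = (-5.017151, -13.070126)
h = r sin θ − e = -13.070126 − 2 = -15.070126
x = r cos θ + √(L² − h²) = -5.017151 + 125.095529 = 120.078377

120.0784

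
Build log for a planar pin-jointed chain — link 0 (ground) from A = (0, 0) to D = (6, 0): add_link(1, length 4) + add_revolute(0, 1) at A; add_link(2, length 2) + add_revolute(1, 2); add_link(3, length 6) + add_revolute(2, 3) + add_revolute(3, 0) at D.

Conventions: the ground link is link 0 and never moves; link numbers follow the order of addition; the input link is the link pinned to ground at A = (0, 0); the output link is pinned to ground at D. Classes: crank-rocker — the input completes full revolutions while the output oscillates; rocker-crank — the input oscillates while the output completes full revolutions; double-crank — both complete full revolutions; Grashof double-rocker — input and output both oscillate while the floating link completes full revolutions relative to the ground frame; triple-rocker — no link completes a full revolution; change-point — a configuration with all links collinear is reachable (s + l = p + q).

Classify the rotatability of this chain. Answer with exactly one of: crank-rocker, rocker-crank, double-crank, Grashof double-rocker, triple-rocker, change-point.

lengths: ground=6, input=4, coupler=2, output=6
sorted: s=2 (shortest), l=6 (longest), p+q=10
s + l = 8 vs p + q = 10
s + l < p + q (Grashof) with shortest = coupler link → Grashof double-rocker

Grashof double-rocker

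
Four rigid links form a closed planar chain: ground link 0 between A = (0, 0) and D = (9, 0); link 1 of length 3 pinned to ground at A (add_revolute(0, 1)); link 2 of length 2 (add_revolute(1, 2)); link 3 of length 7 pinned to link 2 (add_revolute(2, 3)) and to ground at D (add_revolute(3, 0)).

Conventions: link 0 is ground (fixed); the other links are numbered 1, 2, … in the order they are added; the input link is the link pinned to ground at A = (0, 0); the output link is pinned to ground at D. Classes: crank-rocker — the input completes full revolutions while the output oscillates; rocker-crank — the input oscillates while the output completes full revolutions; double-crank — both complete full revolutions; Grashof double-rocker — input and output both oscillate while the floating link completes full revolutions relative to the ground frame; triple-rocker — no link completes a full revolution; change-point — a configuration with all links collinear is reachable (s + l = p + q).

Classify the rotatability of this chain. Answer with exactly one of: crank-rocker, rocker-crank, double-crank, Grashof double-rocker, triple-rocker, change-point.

lengths: ground=9, input=3, coupler=2, output=7
sorted: s=2 (shortest), l=9 (longest), p+q=10
s + l = 11 vs p + q = 10
s + l > p + q → non-Grashof → no link fully rotates → triple-rocker

triple-rocker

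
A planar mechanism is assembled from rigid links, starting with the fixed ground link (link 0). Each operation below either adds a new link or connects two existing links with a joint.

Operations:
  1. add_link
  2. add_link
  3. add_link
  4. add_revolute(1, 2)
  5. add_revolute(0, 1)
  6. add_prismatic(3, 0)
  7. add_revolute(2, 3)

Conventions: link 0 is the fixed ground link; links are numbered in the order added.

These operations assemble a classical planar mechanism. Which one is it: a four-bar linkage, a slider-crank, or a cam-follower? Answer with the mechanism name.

links: 4 (incl. ground); joints: 3 revolute, 1 prismatic, 0 higher (cam) pair, forming one closed loop
4 links, 3 revolutes + 1 prismatic in one loop → slider-crank

slider-crank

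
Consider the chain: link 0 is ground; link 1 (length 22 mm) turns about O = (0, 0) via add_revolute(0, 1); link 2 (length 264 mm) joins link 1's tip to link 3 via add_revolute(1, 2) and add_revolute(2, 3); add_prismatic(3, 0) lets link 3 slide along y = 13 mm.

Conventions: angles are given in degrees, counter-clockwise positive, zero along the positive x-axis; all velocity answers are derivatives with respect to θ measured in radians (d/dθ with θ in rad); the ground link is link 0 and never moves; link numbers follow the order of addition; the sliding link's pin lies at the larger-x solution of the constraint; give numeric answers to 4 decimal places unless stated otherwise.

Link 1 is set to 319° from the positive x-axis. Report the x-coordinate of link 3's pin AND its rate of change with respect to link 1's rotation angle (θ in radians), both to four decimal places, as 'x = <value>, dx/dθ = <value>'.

geometry: r = 22 mm, L = 264 mm, e = 13 mm
crank pin P = (r cos θ, r sin θ) = (16.603611, -14.433299)
h = r sin θ − e = -14.433299 − 13 = -27.433299
x = r cos θ + √(L² − h²) = 16.603611 + 262.570779 = 279.174390
dx/dθ = −r sin θ − h·r cos θ/√(L² − h²) (θ in radians; h = -27.433299) = 16.168038

x = 279.1744, dx/dθ = 16.1680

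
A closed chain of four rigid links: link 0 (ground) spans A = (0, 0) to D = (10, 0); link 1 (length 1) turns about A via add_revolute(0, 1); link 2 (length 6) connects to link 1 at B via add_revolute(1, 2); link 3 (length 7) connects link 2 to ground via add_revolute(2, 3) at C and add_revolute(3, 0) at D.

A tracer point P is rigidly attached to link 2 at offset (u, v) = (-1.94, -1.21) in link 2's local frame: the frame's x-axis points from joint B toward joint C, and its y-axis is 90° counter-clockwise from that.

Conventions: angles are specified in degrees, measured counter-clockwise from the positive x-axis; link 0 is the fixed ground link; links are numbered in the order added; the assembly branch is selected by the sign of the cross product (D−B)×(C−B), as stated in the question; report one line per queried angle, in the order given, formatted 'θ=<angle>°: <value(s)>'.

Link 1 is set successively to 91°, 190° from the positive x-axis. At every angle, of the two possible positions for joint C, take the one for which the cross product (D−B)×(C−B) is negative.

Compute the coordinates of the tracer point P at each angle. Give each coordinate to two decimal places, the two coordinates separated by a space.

A=(0,0), D=(10.00,0)
θ=91°: B = A + 1.00·(cos91°, sin91°) = (-0.0175, 0.9998)
θ=91°: |BD| = 10.0672
θ=91°: circle(B,6.00) ∩ circle(D,7.00): a=4.3880, h=4.0922
θ=91°:   candidates: C₊=(4.7552,4.6360) cross=41.197; C₋=(3.9424,-3.5079) cross=-41.197
θ=91°:   branch - wants cross < 0 → take C=(3.9424,-3.5079) (cross=-41.197)
θ=91°: ex = (C−B)/|BC| = (0.6600,-0.7513); ey = (0.7513,0.6600)
θ=91°: P = B + -1.94·ex + -1.21·ey = (-2.2069,1.6588)
θ=190°: B = A + 1.00·(cos190°, sin190°) = (-0.9848, -0.1736)
θ=190°: |BD| = 10.9862
θ=190°: circle(B,6.00) ∩ circle(D,7.00): a=4.9014, h=3.4606
θ=190°:   candidates: C₊=(3.8613,3.3640) cross=38.019; C₋=(3.9707,-3.5564) cross=-38.019
θ=190°:   branch - wants cross < 0 → take C=(3.9707,-3.5564) (cross=-38.019)
θ=190°: ex = (C−B)/|BC| = (0.8259,-0.5638); ey = (0.5638,0.8259)
θ=190°: P = B + -1.94·ex + -1.21·ey = (-3.2693,-0.0793)

θ=91°: -2.21 1.66
θ=190°: -3.27 -0.08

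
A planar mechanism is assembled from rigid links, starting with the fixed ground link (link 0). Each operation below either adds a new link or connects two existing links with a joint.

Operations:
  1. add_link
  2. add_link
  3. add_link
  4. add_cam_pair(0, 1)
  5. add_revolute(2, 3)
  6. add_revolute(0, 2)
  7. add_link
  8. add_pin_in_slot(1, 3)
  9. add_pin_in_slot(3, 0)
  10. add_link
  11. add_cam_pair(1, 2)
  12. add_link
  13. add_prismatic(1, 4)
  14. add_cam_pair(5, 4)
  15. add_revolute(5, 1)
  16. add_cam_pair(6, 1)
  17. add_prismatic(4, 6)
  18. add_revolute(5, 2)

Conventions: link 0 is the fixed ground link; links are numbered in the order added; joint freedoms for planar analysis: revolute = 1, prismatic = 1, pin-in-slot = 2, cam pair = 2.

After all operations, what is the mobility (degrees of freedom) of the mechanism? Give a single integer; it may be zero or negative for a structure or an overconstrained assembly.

link 0 = ground. State L|J1|J2 = 1|0|0
+link1  2|0|0
+link2  3|0|0
+link3  4|0|0
C(0,1) f=2→J2  4|0|1
R(2,3) f=1→J1  4|1|1
R(0,2) f=1→J1  4|2|1
+link4  5|2|1
PS(1,3) f=2→J2  5|2|2
PS(3,0) f=2→J2  5|2|3
+link5  6|2|3
C(1,2) f=2→J2  6|2|4
+link6  7|2|4
P(1,4) f=1→J1  7|3|4
C(5,4) f=2→J2  7|3|5
R(5,1) f=1→J1  7|4|5
C(6,1) f=2→J2  7|4|6
P(4,6) f=1→J1  7|5|6
R(5,2) f=1→J1  7|6|6
M = 3(7−1)−2·6−6 = 18−12−6 = 0

M = 0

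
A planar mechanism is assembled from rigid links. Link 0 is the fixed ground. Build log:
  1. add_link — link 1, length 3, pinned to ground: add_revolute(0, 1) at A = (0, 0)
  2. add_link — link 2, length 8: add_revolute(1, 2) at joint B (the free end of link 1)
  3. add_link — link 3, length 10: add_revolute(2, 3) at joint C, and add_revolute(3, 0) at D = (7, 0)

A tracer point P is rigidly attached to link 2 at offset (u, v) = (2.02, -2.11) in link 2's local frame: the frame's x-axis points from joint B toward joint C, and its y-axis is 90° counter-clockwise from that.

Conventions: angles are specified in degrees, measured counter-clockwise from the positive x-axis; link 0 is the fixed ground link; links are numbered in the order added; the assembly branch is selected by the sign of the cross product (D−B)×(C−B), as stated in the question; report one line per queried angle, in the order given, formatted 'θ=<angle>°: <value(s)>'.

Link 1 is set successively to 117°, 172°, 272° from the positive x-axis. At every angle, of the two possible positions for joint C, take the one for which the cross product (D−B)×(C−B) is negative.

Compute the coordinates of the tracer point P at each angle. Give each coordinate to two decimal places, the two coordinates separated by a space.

A=(0,0), D=(7.00,0)
θ=117°: B = A + 3.00·(cos117°, sin117°) = (-1.3620, 2.6730)
θ=117°: |BD| = 8.7788
θ=117°: circle(B,8.00) ∩ circle(D,10.00): a=2.3390, h=7.6504
θ=117°:   candidates: C₊=(3.1954,9.2480) cross=67.162; C₋=(-1.4635,-5.3263) cross=-67.162
θ=117°:   branch - wants cross < 0 → take C=(-1.4635,-5.3263) (cross=-67.162)
θ=117°: ex = (C−B)/|BC| = (-0.0127,-0.9999); ey = (0.9999,-0.0127)
θ=117°: P = B + 2.02·ex + -2.11·ey = (-3.4974,0.6799)
θ=172°: B = A + 3.00·(cos172°, sin172°) = (-2.9708, 0.4175)
θ=172°: |BD| = 9.9795
θ=172°: circle(B,8.00) ∩ circle(D,10.00): a=3.1861, h=7.3382
θ=172°:   candidates: C₊=(0.5195,7.6160) cross=73.232; C₋=(-0.0945,-7.0475) cross=-73.232
θ=172°:   branch - wants cross < 0 → take C=(-0.0945,-7.0475) (cross=-73.232)
θ=172°: ex = (C−B)/|BC| = (0.3595,-0.9331); ey = (0.9331,0.3595)
θ=172°: P = B + 2.02·ex + -2.11·ey = (-4.2135,-2.2260)
θ=272°: B = A + 3.00·(cos272°, sin272°) = (0.1047, -2.9982)
θ=272°: |BD| = 7.5189
θ=272°: circle(B,8.00) ∩ circle(D,10.00): a=1.3655, h=7.8826
θ=272°:   candidates: C₊=(-1.7862,4.7751) cross=59.269; C₋=(4.5001,-9.6825) cross=-59.269
θ=272°:   branch - wants cross < 0 → take C=(4.5001,-9.6825) (cross=-59.269)
θ=272°: ex = (C−B)/|BC| = (0.5494,-0.8355); ey = (0.8355,0.5494)
θ=272°: P = B + 2.02·ex + -2.11·ey = (-0.5484,-5.8453)

θ=117°: -3.50 0.68
θ=172°: -4.21 -2.23
θ=272°: -0.55 -5.85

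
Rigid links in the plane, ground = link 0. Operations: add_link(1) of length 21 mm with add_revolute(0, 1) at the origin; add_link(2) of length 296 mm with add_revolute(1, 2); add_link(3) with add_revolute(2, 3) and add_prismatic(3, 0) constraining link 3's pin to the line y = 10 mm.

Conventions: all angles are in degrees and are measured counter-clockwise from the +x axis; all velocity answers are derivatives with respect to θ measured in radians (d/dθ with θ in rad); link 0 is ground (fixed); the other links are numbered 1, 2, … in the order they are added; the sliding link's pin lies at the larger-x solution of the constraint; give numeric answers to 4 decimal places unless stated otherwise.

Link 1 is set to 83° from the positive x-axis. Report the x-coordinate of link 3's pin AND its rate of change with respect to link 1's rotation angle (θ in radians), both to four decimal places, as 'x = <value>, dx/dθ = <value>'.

geometry: r = 21 mm, L = 296 mm, e = 10 mm
crank pin P = (r cos θ, r sin θ) = (2.559256, 20.843469)
h = r sin θ − e = 20.843469 − 10 = 10.843469
x = r cos θ + √(L² − h²) = 2.559256 + 295.801317 = 298.360573
dx/dθ = −r sin θ − h·r cos θ/√(L² − h²) (θ in radians; h = 10.843469) = -20.937286

x = 298.3606, dx/dθ = -20.9373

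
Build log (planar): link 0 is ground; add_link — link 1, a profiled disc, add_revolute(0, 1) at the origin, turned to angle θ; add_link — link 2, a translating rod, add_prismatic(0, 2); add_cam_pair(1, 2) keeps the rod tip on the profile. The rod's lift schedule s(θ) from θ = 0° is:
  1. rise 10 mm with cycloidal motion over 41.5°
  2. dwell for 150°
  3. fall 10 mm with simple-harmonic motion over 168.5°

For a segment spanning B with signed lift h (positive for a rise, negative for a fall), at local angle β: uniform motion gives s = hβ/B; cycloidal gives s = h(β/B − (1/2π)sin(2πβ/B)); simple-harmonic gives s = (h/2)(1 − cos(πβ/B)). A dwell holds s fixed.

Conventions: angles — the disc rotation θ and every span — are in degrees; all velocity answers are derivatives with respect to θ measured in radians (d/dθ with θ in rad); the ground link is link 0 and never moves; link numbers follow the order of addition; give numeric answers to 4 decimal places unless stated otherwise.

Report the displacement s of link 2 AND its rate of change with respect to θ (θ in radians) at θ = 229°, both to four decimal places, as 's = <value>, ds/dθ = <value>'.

seg 1 [0°–41.5°] cycloidal, h=10: full span → s += 10 → s = 10.0000
seg 2 [41.5°–191.5°] dwell: s stays 10.0000
seg 3 [191.5°–360°] simple-harmonic, h=-10: θ=229° here. β=37.5, B=168.5. -10/2·(1 − cos(π·0.2226)) = -1.1731 → s = 8.8269
velocity in seg [191.5°–360°] (simple-harmonic), θ in radians: β = 37.5° = 0.6545 rad, B = 168.5° = 2.9409 rad; ds/dθ = (πh/(2B)) sin(πβ/B) = (π·(-10)/(2·2.9409)) sin(π·0.2226) = -3.437523 mm/rad

s = 8.8269, ds/dθ = -3.4375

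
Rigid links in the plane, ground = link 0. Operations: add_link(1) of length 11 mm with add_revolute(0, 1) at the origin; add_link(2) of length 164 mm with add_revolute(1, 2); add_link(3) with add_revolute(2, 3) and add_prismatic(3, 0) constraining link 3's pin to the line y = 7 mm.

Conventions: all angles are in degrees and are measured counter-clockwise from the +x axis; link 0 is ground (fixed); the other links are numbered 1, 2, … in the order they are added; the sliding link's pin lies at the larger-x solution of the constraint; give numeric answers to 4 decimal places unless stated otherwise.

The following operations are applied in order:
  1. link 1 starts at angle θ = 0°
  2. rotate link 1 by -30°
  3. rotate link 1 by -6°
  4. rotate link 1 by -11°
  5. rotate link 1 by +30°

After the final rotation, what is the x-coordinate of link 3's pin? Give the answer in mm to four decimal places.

geometry: r = 11 mm, L = 164 mm, e = 7 mm; θ starts at 0°
rotate link 1 by -30°: θ ← 0° -30° = -30°
rotate link 1 by -6°: θ ← -30° -6° = -36°
rotate link 1 by -11°: θ ← -36° -11° = -47°
rotate link 1 by +30°: θ ← -47° +30° = -17°
crank pin P = (r cos θ, r sin θ) = (10.519352, -3.216089)
h = r sin θ − e = -3.216089 − 7 = -10.216089
x = r cos θ + √(L² − h²) = 10.519352 + 163.681494 = 174.200846

174.2008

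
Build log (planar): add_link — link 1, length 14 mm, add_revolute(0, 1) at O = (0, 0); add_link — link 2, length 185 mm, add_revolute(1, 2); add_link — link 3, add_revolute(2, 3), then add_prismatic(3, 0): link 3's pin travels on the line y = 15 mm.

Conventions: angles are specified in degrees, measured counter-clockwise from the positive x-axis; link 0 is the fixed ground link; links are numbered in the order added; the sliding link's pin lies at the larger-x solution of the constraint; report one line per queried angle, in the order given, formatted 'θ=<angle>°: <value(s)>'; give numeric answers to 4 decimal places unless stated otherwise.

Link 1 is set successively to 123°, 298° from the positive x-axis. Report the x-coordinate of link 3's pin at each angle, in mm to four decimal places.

geometry: r = 14 mm, L = 185 mm, e = 15 mm
θ=123°: crank pin P = (r cos θ, r sin θ) = (-7.624946, 11.741388)
θ=123°: h = r sin θ − e = 11.741388 − 15 = -3.258612
θ=123°: x = r cos θ + √(L² − h²) = -7.624946 + 184.971299 = 177.346352
θ=298°: crank pin P = (r cos θ, r sin θ) = (6.572602, -12.361266)
θ=298°: h = r sin θ − e = -12.361266 − 15 = -27.361266
θ=298°: x = r cos θ + √(L² − h²) = 6.572602 + 182.965464 = 189.538066

θ=123°: 177.3464
θ=298°: 189.5381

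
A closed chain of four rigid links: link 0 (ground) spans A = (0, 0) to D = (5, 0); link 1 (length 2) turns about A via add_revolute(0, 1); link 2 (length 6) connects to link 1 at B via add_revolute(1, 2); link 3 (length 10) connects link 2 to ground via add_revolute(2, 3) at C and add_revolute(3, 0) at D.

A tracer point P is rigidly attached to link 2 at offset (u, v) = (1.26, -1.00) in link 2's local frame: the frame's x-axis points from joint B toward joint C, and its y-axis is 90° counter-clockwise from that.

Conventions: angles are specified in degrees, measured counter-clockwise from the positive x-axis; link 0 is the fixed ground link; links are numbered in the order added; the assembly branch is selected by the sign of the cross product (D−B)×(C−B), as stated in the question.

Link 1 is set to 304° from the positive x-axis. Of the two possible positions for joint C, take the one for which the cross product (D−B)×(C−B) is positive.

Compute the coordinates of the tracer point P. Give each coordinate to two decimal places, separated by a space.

A=(0,0), D=(5.00,0)
B = A + 2.00·(cos304°, sin304°) = (1.1184, -1.6581)
|BD| = 4.2209
circle(B,6.00) ∩ circle(D,10.00): a=-5.4708, h=2.4637
  candidates: C₊=(-4.8805,-1.5415) cross=10.399; C₋=(-2.9449,-6.0728) cross=-10.399
  branch + wants cross > 0 → take C=(-4.8805,-1.5415) (cross=10.399)
ex = (C−B)/|BC| = (-0.9998,0.0194); ey = (-0.0194,-0.9998)
P = B + 1.26·ex + -1.00·ey = (-0.1219,-0.6338)

-0.12 -0.63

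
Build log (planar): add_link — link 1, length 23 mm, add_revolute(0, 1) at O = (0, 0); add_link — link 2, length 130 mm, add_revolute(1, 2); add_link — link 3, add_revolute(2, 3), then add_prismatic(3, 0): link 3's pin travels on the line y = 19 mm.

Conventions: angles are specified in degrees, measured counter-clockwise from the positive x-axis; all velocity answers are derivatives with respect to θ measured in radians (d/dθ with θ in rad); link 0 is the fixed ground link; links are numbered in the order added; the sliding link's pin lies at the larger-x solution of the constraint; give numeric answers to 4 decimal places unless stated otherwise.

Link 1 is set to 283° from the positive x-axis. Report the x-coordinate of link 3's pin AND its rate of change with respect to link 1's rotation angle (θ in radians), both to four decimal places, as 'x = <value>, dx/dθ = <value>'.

geometry: r = 23 mm, L = 130 mm, e = 19 mm
crank pin P = (r cos θ, r sin θ) = (5.173874, -22.410511)
h = r sin θ − e = -22.410511 − 19 = -41.410511
x = r cos θ + √(L² − h²) = 5.173874 + 123.228120 = 128.401994
dx/dθ = −r sin θ − h·r cos θ/√(L² − h²) (θ in radians; h = -41.410511) = 24.149179

x = 128.4020, dx/dθ = 24.1492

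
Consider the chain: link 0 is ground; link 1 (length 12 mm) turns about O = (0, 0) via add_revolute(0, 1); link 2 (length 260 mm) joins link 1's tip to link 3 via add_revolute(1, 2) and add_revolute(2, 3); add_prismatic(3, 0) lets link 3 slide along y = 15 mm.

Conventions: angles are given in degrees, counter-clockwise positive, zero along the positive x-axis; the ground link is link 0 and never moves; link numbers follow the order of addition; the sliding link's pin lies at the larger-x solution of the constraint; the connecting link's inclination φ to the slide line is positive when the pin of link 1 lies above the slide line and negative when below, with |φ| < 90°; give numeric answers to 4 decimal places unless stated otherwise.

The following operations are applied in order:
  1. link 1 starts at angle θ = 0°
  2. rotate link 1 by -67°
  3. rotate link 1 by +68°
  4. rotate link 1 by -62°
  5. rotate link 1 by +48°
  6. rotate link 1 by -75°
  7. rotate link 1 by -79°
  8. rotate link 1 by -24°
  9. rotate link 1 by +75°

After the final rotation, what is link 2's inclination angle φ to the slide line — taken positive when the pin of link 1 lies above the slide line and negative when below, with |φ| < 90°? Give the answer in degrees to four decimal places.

geometry: r = 12 mm, L = 260 mm, e = 15 mm; θ starts at 0°
rotate link 1 by -67°: θ ← 0° -67° = -67°
rotate link 1 by +68°: θ ← -67° +68° = 1°
rotate link 1 by -62°: θ ← 1° -62° = -61°
rotate link 1 by +48°: θ ← -61° +48° = -13°
rotate link 1 by -75°: θ ← -13° -75° = -88°
rotate link 1 by -79°: θ ← -88° -79° = -167°
rotate link 1 by -24°: θ ← -167° -24° = -191°
rotate link 1 by +75°: θ ← -191° +75° = -116°
h = r sin θ − e = -10.785529 − 15 = -25.785529
sin φ = h / L = -25.785529 / 260 = -0.09917511
φ = arcsin(-0.09917511) = -5.691672°

-5.6917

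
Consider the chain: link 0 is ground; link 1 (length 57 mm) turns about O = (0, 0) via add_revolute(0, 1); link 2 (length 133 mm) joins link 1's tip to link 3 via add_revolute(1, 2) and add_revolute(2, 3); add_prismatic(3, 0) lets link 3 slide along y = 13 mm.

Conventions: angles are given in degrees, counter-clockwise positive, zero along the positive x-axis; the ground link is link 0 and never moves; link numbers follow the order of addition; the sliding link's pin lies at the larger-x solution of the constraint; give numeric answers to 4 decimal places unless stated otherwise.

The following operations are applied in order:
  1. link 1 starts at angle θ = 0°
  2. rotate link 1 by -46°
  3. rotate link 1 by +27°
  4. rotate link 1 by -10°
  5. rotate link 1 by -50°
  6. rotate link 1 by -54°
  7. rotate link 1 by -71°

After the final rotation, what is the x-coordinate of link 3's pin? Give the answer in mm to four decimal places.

geometry: r = 57 mm, L = 133 mm, e = 13 mm; θ starts at 0°
rotate link 1 by -46°: θ ← 0° -46° = -46°
rotate link 1 by +27°: θ ← -46° +27° = -19°
rotate link 1 by -10°: θ ← -19° -10° = -29°
rotate link 1 by -50°: θ ← -29° -50° = -79°
rotate link 1 by -54°: θ ← -79° -54° = -133°
rotate link 1 by -71°: θ ← -133° -71° = -204°
crank pin P = (r cos θ, r sin θ) = (-52.072091, 23.183989)
h = r sin θ − e = 23.183989 − 13 = 10.183989
x = r cos θ + √(L² − h²) = -52.072091 + 132.609526 = 80.537435

80.5374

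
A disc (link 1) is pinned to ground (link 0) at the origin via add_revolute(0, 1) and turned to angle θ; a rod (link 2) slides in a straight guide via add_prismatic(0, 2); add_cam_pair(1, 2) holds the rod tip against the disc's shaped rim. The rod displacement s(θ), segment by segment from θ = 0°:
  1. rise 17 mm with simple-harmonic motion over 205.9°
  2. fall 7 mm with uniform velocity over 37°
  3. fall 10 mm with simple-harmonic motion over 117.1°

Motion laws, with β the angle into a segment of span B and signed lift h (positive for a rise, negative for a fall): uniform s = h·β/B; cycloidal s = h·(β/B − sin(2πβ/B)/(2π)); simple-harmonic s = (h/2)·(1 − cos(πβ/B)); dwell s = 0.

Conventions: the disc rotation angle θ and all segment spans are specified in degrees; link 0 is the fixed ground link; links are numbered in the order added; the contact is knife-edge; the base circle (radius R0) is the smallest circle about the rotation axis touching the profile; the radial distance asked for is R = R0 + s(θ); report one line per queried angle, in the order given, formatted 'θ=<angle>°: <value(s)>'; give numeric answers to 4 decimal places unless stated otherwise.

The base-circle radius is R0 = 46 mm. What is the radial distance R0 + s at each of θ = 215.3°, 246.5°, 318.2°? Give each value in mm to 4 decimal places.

segment 1 (0° to 205.9°, simple-harmonic, h = 17) is passed completely: s = 0.0000 + (17) = 17.0000
θ = 215.3° falls in segment 2 (205.9° to 242.9°, uniform, h = -7): β = 215.3 − 205.9 = 9.4°, B = 37°; Δs = -7·9.4/37 = -1.7784; s = 17.0000 − 1.7784 = 15.2216
segment 2 (205.9° to 242.9°, uniform, h = -7) is passed completely: s = 17.0000 + (-7) = 10.0000
θ = 246.5° falls in segment 3 (242.9° to 360°, simple-harmonic, h = -10): β = 246.5 − 242.9 = 3.6°, B = 117.1°; Δs = -10/2·(1 − cos(π·0.0307)) = -0.0233; s = 10.0000 − 0.0233 = 9.9767
θ = 318.2° falls in segment 3 (242.9° to 360°, simple-harmonic, h = -10): β = 318.2 − 242.9 = 75.3°, B = 117.1°; Δs = -10/2·(1 − cos(π·0.6430)) = -7.1720; s = 10.0000 − 7.1720 = 2.8280
θ=215.3°: R = R0 + s = 46 + 15.2216 = 61.2216
θ=246.5°: R = R0 + s = 46 + 9.9767 = 55.9767
θ=318.2°: R = R0 + s = 46 + 2.8280 = 48.8280

θ=215.3°: 61.2216
θ=246.5°: 55.9767
θ=318.2°: 48.8280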